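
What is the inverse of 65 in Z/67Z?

67 = 1*65 + 2
65 = 32*2 + 1
2 = 2*1 + 0
gcd(65, 67) = 1, so the inverse exists.
Back-substitute for 1:
1 = 1*65 − 32*2
  = −32*67 + 33*65
So 65⁻¹ ≡ 33 (mod 67).

33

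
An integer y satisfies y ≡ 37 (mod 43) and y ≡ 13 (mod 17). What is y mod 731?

43⁻¹ mod 17: 43×2 ≡ 1 (mod 17), so 43⁻¹ ≡ 2.
y = 37 + 43×((13 − 37)×2 mod 17) = 37 + 43×3 = 166.
Check: 166 mod 43 = 37, 166 mod 17 = 13. ✓

166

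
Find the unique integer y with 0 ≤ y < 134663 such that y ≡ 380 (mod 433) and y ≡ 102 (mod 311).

433⁻¹ mod 311: 433*181 ≡ 1 (mod 311), so 433⁻¹ ≡ 181.
y = 380 + 433*((102 − 380)*181 mod 311) = 380 + 433*64 = 28092.
Check: 28092 mod 433 = 380, 28092 mod 311 = 102. ✓

28092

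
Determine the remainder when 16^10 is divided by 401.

318

16^1 ≡ 16 (mod 401)
16^2 ≡ 16^2 = 256 (mod 401)
16^4 ≡ 256^2 = 65536 ≡ 173 (mod 401)
16^8 ≡ 173^2 = 29929 ≡ 255 (mod 401)
16^10 = 16^8 × 16^2 ≡ 255 × 256 (mod 401).
255 × 256 = 65280 ≡ 318 (mod 401).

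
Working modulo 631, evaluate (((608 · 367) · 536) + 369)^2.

390

608 · 367 = 223136 ≡ 393 (mod 631)
393 · 536 = 210648 ≡ 525 (mod 631)
525 + 369 = 894 ≡ 263 (mod 631)
(263)^2 ≡ 390 (mod 631)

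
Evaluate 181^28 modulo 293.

126

28 in binary is 11100, i.e. 28 = 16 + 8 + 4.
181^1 ≡ 181 (mod 293)
181^2 ≡ 181^2 = 32761 ≡ 238 (mod 293)
181^4 ≡ 238^2 = 56644 ≡ 95 (mod 293)
181^8 ≡ 95^2 = 9025 ≡ 235 (mod 293)
181^16 ≡ 235^2 = 55225 ≡ 141 (mod 293)
181^28 = 181^16 · 181^8 · 181^4 ≡ 141 · 235 · 95 (mod 293).
Accumulate the product:
141 · 235 = 33135 ≡ 26
26 · 95 = 2470 ≡ 126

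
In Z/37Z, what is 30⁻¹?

21

Run the extended Euclidean algorithm:
37 = 1·30 + 7
30 = 4·7 + 2
7 = 3·2 + 1
2 = 2·1 + 0
gcd(30, 37) = 1, so the inverse exists.
Bézout: 1 = 13·37 − 16·30.
So 30⁻¹ ≡ −16 ≡ 21 (mod 37).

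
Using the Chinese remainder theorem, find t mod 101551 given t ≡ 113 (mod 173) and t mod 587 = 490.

100280

173⁻¹ mod 587: 173*492 ≡ 1 (mod 587), so 173⁻¹ ≡ 492.
t = 113 + 173*((490 − 113)*492 mod 587) = 113 + 173*579 = 100280.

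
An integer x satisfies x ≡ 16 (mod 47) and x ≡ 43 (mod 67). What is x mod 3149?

47⁻¹ mod 67: 47×10 ≡ 1 (mod 67), so 47⁻¹ ≡ 10.
x = 16 + 47×((43 − 16)×10 mod 67) = 16 + 47×2 = 110.
Check: 110 mod 47 = 16, 110 mod 67 = 43. ✓

110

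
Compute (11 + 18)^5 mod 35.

11 + 18 = 29
(29)^5 ≡ 29 (mod 35)

29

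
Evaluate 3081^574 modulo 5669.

126

By square-and-multiply:
574 in binary is 1000111110, i.e. 574 = 512 + 32 + 16 + 8 + 4 + 2.
3081^1 ≡ 3081 (mod 5669)
3081^2 ≡ 3081^2 = 9492561 ≡ 2655 (mod 5669)
3081^4 ≡ 2655^2 = 7049025 ≡ 2458 (mod 5669)
3081^8 ≡ 2458^2 = 6041764 ≡ 4279 (mod 5669)
3081^16 ≡ 4279^2 = 18309841 ≡ 4640 (mod 5669)
3081^32 ≡ 4640^2 = 21529600 ≡ 4407 (mod 5669)
3081^64 ≡ 4407^2 = 19421649 ≡ 5324 (mod 5669)
3081^128 ≡ 5324^2 = 28344976 ≡ 5645 (mod 5669)
3081^256 ≡ 5645^2 = 31866025 ≡ 576 (mod 5669)
3081^512 ≡ 576^2 = 331776 ≡ 2974 (mod 5669)
3081^574 = 3081^512 · 3081^32 · 3081^16 · 3081^8 · 3081^4 · 3081^2 ≡ 2974 · 4407 · 4640 · 4279 · 2458 · 2655 (mod 5669).
Accumulate the product:
2974 · 4407 = 13106418 ≡ 5359
5359 · 4640 = 24865760 ≡ 1526
1526 · 4279 = 6529754 ≡ 4735
4735 · 2458 = 11638630 ≡ 173
173 · 2655 = 459315 ≡ 126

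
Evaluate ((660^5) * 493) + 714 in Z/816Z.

(660)^5 ≡ 624 (mod 816)
624 * 493 = 307632 ≡ 0 (mod 816)
0 + 714 = 714

714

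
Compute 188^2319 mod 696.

200

2319 in binary is 100100001111, i.e. 2319 = 2048 + 256 + 8 + 4 + 2 + 1.
188^1 ≡ 188 (mod 696)
188^2 ≡ 188^2 = 35344 ≡ 544 (mod 696)
188^4 ≡ 544^2 = 295936 ≡ 136 (mod 696)
188^8 ≡ 136^2 = 18496 ≡ 400 (mod 696)
188^16 ≡ 400^2 = 160000 ≡ 616 (mod 696)
188^32 ≡ 616^2 = 379456 ≡ 136 (mod 696)
188^64 ≡ 136^2 = 18496 ≡ 400 (mod 696)
188^128 ≡ 400^2 = 160000 ≡ 616 (mod 696)
188^256 ≡ 616^2 = 379456 ≡ 136 (mod 696)
188^512 ≡ 136^2 = 18496 ≡ 400 (mod 696)
188^1024 ≡ 400^2 = 160000 ≡ 616 (mod 696)
188^2048 ≡ 616^2 = 379456 ≡ 136 (mod 696)
188^2319 = 188^2048 × 188^256 × 188^8 × 188^4 × 188^2 × 188^1 ≡ 136 × 136 × 400 × 136 × 544 × 188 (mod 696).
Accumulate the product:
136 × 136 = 18496 ≡ 400
400 × 400 = 160000 ≡ 616
616 × 136 = 83776 ≡ 256
256 × 544 = 139264 ≡ 64
64 × 188 = 12032 ≡ 200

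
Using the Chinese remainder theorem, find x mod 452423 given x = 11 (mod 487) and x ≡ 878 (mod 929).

487⁻¹ mod 929: 487·351 ≡ 1 (mod 929), so 487⁻¹ ≡ 351.
x = 11 + 487·((878 − 11)·351 mod 929) = 11 + 487·534 = 260069.
Check: 260069 mod 487 = 11, 260069 mod 929 = 878. ✓

260069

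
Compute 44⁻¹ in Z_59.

55

59 = 1×44 + 15
44 = 2×15 + 14
15 = 1×14 + 1
14 = 14×1 + 0
gcd(44, 59) = 1, so the inverse exists.
Bézout: 1 = 3×59 − 4×44.
So 44⁻¹ ≡ −4 ≡ 55 (mod 59).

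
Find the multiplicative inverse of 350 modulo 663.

Apply the Euclidean algorithm and back-substitute:
663 = 1×350 + 313
350 = 1×313 + 37
313 = 8×37 + 17
37 = 2×17 + 3
17 = 5×3 + 2
3 = 1×2 + 1
2 = 2×1 + 0
gcd(350, 663) = 1, so the inverse exists.
Bézout: 1 = −123×663 + 233×350.
So 350⁻¹ ≡ 233 (mod 663).

233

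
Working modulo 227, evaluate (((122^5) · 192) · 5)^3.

37

(122)^5 ≡ 141 (mod 227)
141 · 192 = 27072 ≡ 59 (mod 227)
59 · 5 = 295 ≡ 68 (mod 227)
(68)^3 ≡ 37 (mod 227)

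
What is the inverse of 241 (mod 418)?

418 = 1*241 + 177
241 = 1*177 + 64
177 = 2*64 + 49
64 = 1*49 + 15
49 = 3*15 + 4
15 = 3*4 + 3
4 = 1*3 + 1
3 = 3*1 + 0
gcd(241, 418) = 1, so the inverse exists.
Bézout: 1 = 64*418 − 111*241.
So 241⁻¹ ≡ −111 ≡ 307 (mod 418).

307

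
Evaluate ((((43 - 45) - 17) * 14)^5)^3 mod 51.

43 - 45 = -2 ≡ 49 (mod 51)
49 - 17 = 32
32 * 14 = 448 ≡ 40 (mod 51)
(40)^5 ≡ 7 (mod 51)
(7)^3 ≡ 37 (mod 51)

37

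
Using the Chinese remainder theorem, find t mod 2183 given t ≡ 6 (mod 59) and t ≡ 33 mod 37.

59⁻¹ mod 37: 59×32 ≡ 1 (mod 37), so 59⁻¹ ≡ 32.
t = 6 + 59×((33 − 6)×32 mod 37) = 6 + 59×13 = 773.

773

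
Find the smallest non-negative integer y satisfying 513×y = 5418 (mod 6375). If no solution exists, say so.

2061

gcd(513, 6375) = 3, and 3 | 5418, so solutions exist.
Divide through by 3: 171×y mod 2125 = 1806.
171⁻¹ ≡ 1106 (mod 2125).
y ≡ 1106×1806 ≡ 2061 (mod 2125).
The smallest non-negative solution is y = 2061.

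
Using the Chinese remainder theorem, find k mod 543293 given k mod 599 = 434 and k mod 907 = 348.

599⁻¹ mod 907: 599×480 ≡ 1 (mod 907), so 599⁻¹ ≡ 480.
k = 434 + 599×((348 − 434)×480 mod 907) = 434 + 599×442 = 265192.

265192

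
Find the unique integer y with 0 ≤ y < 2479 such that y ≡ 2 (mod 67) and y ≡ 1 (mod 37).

1074

67⁻¹ mod 37: 67*21 ≡ 1 (mod 37), so 67⁻¹ ≡ 21.
y = 2 + 67*((1 − 2)*21 mod 37) = 2 + 67*16 = 1074.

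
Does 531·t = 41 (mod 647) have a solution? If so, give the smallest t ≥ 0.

61

gcd(531, 647) = 1, so a unique solution mod 647 exists.
531⁻¹ ≡ 396 (mod 647).
t ≡ 396·41 ≡ 61 (mod 647).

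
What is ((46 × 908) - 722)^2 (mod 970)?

46 × 908 = 41768 ≡ 58 (mod 970)
58 - 722 = -664 ≡ 306 (mod 970)
(306)^2 ≡ 516 (mod 970)

516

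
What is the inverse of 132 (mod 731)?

72

731 = 5×132 + 71
132 = 1×71 + 61
71 = 1×61 + 10
61 = 6×10 + 1
10 = 10×1 + 0
gcd(132, 731) = 1, so the inverse exists.
Bézout: 1 = −13×731 + 72×132.
So 132⁻¹ ≡ 72 (mod 731).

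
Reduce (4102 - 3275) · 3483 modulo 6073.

1839

4102 - 3275 = 827
827 · 3483 = 2880441 ≡ 1839 (mod 6073)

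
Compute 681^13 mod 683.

4

13 in binary is 1101, i.e. 13 = 8 + 4 + 1.
681^1 ≡ 681 (mod 683)
681^2 ≡ 681^2 = 463761 ≡ 4 (mod 683)
681^4 ≡ 4^2 = 16 (mod 683)
681^8 ≡ 16^2 = 256 (mod 683)
681^13 = 681^8 × 681^4 × 681^1 ≡ 256 × 16 × 681 (mod 683).
Accumulate the product:
256 × 16 = 4096 ≡ 681
681 × 681 = 463761 ≡ 4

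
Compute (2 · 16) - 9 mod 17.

6

2 · 16 = 32 ≡ 15 (mod 17)
15 - 9 = 6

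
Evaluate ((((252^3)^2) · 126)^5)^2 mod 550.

(252)^3 ≡ 208 (mod 550)
(208)^2 ≡ 364 (mod 550)
364 · 126 = 45864 ≡ 214 (mod 550)
(214)^5 ≡ 474 (mod 550)
(474)^2 ≡ 276 (mod 550)

276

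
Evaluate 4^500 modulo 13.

3

Compute successive squares:
4^1 ≡ 4 (mod 13)
4^2 ≡ 4^2 = 16 ≡ 3 (mod 13)
4^4 ≡ 3^2 = 9 (mod 13)
4^8 ≡ 9^2 = 81 ≡ 3 (mod 13)
4^16 ≡ 3^2 = 9 (mod 13)
4^32 ≡ 9^2 = 81 ≡ 3 (mod 13)
4^64 ≡ 3^2 = 9 (mod 13)
4^128 ≡ 9^2 = 81 ≡ 3 (mod 13)
4^256 ≡ 3^2 = 9 (mod 13)
4^500 = 4^256 * 4^128 * 4^64 * 4^32 * 4^16 * 4^4 ≡ 9 * 3 * 9 * 3 * 9 * 9 (mod 13).
Accumulate the product:
9 * 3 = 27 ≡ 1
1 * 9 = 9
9 * 3 = 27 ≡ 1
1 * 9 = 9
9 * 9 = 81 ≡ 3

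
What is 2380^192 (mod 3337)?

3012

Compute successive squares:
192 in binary is 11000000, i.e. 192 = 128 + 64.
2380^1 ≡ 2380 (mod 3337)
2380^2 ≡ 2380^2 = 5664400 ≡ 1511 (mod 3337)
2380^4 ≡ 1511^2 = 2283121 ≡ 613 (mod 3337)
2380^8 ≡ 613^2 = 375769 ≡ 2025 (mod 3337)
2380^16 ≡ 2025^2 = 4100625 ≡ 2789 (mod 3337)
2380^32 ≡ 2789^2 = 7778521 ≡ 3311 (mod 3337)
2380^64 ≡ 3311^2 = 10962721 ≡ 676 (mod 3337)
2380^128 ≡ 676^2 = 456976 ≡ 3144 (mod 3337)
2380^192 = 2380^128 × 2380^64 ≡ 3144 × 676 (mod 3337).
3144 × 676 = 2125344 ≡ 3012 (mod 3337).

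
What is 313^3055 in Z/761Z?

313^1 ≡ 313 (mod 761)
313^2 ≡ 313^2 = 97969 ≡ 561 (mod 761)
313^4 ≡ 561^2 = 314721 ≡ 428 (mod 761)
313^8 ≡ 428^2 = 183184 ≡ 544 (mod 761)
313^16 ≡ 544^2 = 295936 ≡ 668 (mod 761)
313^32 ≡ 668^2 = 446224 ≡ 278 (mod 761)
313^64 ≡ 278^2 = 77284 ≡ 423 (mod 761)
313^128 ≡ 423^2 = 178929 ≡ 94 (mod 761)
313^256 ≡ 94^2 = 8836 ≡ 465 (mod 761)
313^512 ≡ 465^2 = 216225 ≡ 101 (mod 761)
313^1024 ≡ 101^2 = 10201 ≡ 308 (mod 761)
313^2048 ≡ 308^2 = 94864 ≡ 500 (mod 761)
313^3055 = 313^2048 * 313^512 * 313^256 * 313^128 * 313^64 * 313^32 * 313^8 * 313^4 * 313^2 * 313^1 ≡ 500 * 101 * 465 * 94 * 423 * 278 * 544 * 428 * 561 * 313 (mod 761).
Accumulate the product:
500 * 101 = 50500 ≡ 274
274 * 465 = 127410 ≡ 323
323 * 94 = 30362 ≡ 683
683 * 423 = 288909 ≡ 490
490 * 278 = 136220 ≡ 1
1 * 544 = 544
544 * 428 = 232832 ≡ 727
727 * 561 = 407847 ≡ 712
712 * 313 = 222856 ≡ 644

644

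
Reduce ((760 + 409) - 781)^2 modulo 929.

46

760 + 409 = 1169 ≡ 240 (mod 929)
240 - 781 = -541 ≡ 388 (mod 929)
(388)^2 ≡ 46 (mod 929)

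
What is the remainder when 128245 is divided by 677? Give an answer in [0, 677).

128245 = 189*677 + 292, so 128245 ≡ 292 (mod 677).

292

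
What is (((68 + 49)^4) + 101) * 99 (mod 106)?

68 + 49 = 117 ≡ 11 (mod 106)
(11)^4 ≡ 13 (mod 106)
13 + 101 = 114 ≡ 8 (mod 106)
8 * 99 = 792 ≡ 50 (mod 106)

50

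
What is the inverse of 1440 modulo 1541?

534

Run the extended Euclidean algorithm:
1541 = 1×1440 + 101
1440 = 14×101 + 26
101 = 3×26 + 23
26 = 1×23 + 3
23 = 7×3 + 2
3 = 1×2 + 1
2 = 2×1 + 0
gcd(1440, 1541) = 1, so the inverse exists.
Bézout: 1 = −499×1541 + 534×1440.
So 1440⁻¹ ≡ 534 (mod 1541).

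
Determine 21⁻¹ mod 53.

53 = 2·21 + 11
21 = 1·11 + 10
11 = 1·10 + 1
10 = 10·1 + 0
gcd(21, 53) = 1, so the inverse exists.
Bézout: 1 = 2·53 − 5·21.
So 21⁻¹ ≡ −5 ≡ 48 (mod 53).

48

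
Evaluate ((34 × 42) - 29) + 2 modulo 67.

61

34 × 42 = 1428 ≡ 21 (mod 67)
21 - 29 = -8 ≡ 59 (mod 67)
59 + 2 = 61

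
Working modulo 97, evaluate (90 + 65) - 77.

90 + 65 = 155 ≡ 58 (mod 97)
58 - 77 = -19 ≡ 78 (mod 97)

78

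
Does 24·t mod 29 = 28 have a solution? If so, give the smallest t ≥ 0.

gcd(24, 29) = 1, so a unique solution mod 29 exists.
24⁻¹ ≡ 23 (mod 29).
t ≡ 23·28 ≡ 6 (mod 29).

6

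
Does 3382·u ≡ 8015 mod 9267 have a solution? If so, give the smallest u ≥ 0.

gcd(3382, 9267) = 1, so a unique solution mod 9267 exists.
3382⁻¹ ≡ 1729 (mod 9267).
u ≡ 1729·8015 ≡ 3770 (mod 9267).

3770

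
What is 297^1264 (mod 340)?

1264 in binary is 10011110000, i.e. 1264 = 1024 + 128 + 64 + 32 + 16.
297^1 ≡ 297 (mod 340)
297^2 ≡ 297^2 = 88209 ≡ 149 (mod 340)
297^4 ≡ 149^2 = 22201 ≡ 101 (mod 340)
297^8 ≡ 101^2 = 10201 ≡ 1 (mod 340)
297^16 ≡ 1^2 = 1 (mod 340)
297^32 ≡ 1^2 = 1 (mod 340)
297^64 ≡ 1^2 = 1 (mod 340)
297^128 ≡ 1^2 = 1 (mod 340)
297^256 ≡ 1^2 = 1 (mod 340)
297^512 ≡ 1^2 = 1 (mod 340)
297^1024 ≡ 1^2 = 1 (mod 340)
297^1264 = 297^1024 × 297^128 × 297^64 × 297^32 × 297^16 ≡ 1 × 1 × 1 × 1 × 1 (mod 340).
Accumulate the product:
1 × 1 = 1
1 × 1 = 1
1 × 1 = 1
1 × 1 = 1

1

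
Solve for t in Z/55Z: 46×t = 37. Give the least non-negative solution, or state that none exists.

gcd(46, 55) = 1, so a unique solution mod 55 exists.
46⁻¹ ≡ 6 (mod 55).
t ≡ 6×37 ≡ 2 (mod 55).

2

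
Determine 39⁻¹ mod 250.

109

250 = 6*39 + 16
39 = 2*16 + 7
16 = 2*7 + 2
7 = 3*2 + 1
2 = 2*1 + 0
gcd(39, 250) = 1, so the inverse exists.
Bézout: 1 = −17*250 + 109*39.
So 39⁻¹ ≡ 109 (mod 250).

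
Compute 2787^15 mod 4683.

2556

Using repeated squaring:
15 in binary is 1111, i.e. 15 = 8 + 4 + 2 + 1.
2787^1 ≡ 2787 (mod 4683)
2787^2 ≡ 2787^2 = 7767369 ≡ 2955 (mod 4683)
2787^4 ≡ 2955^2 = 8732025 ≡ 2913 (mod 4683)
2787^8 ≡ 2913^2 = 8485569 ≡ 4656 (mod 4683)
2787^15 = 2787^8 · 2787^4 · 2787^2 · 2787^1 ≡ 4656 · 2913 · 2955 · 2787 (mod 4683).
Accumulate the product:
4656 · 2913 = 13562928 ≡ 960
960 · 2955 = 2836800 ≡ 3585
3585 · 2787 = 9991395 ≡ 2556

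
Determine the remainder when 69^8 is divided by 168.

57

69^1 ≡ 69 (mod 168)
69^2 ≡ 69^2 = 4761 ≡ 57 (mod 168)
69^4 ≡ 57^2 = 3249 ≡ 57 (mod 168)
69^8 ≡ 57^2 = 3249 ≡ 57 (mod 168)
So 69^8 ≡ 57 (mod 168).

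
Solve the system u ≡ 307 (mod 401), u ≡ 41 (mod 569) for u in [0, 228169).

401⁻¹ mod 569: 401*464 ≡ 1 (mod 569), so 401⁻¹ ≡ 464.
u = 307 + 401*((41 − 307)*464 mod 569) = 307 + 401*49 = 19956.
Check: 19956 mod 401 = 307, 19956 mod 569 = 41. ✓

19956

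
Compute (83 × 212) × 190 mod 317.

158

83 × 212 = 17596 ≡ 161 (mod 317)
161 × 190 = 30590 ≡ 158 (mod 317)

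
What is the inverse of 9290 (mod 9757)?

9757 = 1*9290 + 467
9290 = 19*467 + 417
467 = 1*417 + 50
417 = 8*50 + 17
50 = 2*17 + 16
17 = 1*16 + 1
16 = 16*1 + 0
gcd(9290, 9757) = 1, so the inverse exists.
Back-substitute for 1:
1 = 1*17 − 1*16
  = −1*50 + 3*17
  = 3*417 − 25*50
  = −25*467 + 28*417
  = 28*9290 − 557*467
  = −557*9757 + 585*9290
So 9290⁻¹ ≡ 585 (mod 9757).

585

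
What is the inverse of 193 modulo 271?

66

Apply the Euclidean algorithm and back-substitute:
271 = 1×193 + 78
193 = 2×78 + 37
78 = 2×37 + 4
37 = 9×4 + 1
4 = 4×1 + 0
gcd(193, 271) = 1, so the inverse exists.
Back-substitute for 1:
1 = 1×37 − 9×4
  = −9×78 + 19×37
  = 19×193 − 47×78
  = −47×271 + 66×193
So 193⁻¹ ≡ 66 (mod 271).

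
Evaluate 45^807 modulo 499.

Compute successive squares:
807 in binary is 1100100111, i.e. 807 = 512 + 256 + 32 + 4 + 2 + 1.
45^1 ≡ 45 (mod 499)
45^2 ≡ 45^2 = 2025 ≡ 29 (mod 499)
45^4 ≡ 29^2 = 841 ≡ 342 (mod 499)
45^8 ≡ 342^2 = 116964 ≡ 198 (mod 499)
45^16 ≡ 198^2 = 39204 ≡ 282 (mod 499)
45^32 ≡ 282^2 = 79524 ≡ 183 (mod 499)
45^64 ≡ 183^2 = 33489 ≡ 56 (mod 499)
45^128 ≡ 56^2 = 3136 ≡ 142 (mod 499)
45^256 ≡ 142^2 = 20164 ≡ 204 (mod 499)
45^512 ≡ 204^2 = 41616 ≡ 199 (mod 499)
45^807 = 45^512 × 45^256 × 45^32 × 45^4 × 45^2 × 45^1 ≡ 199 × 204 × 183 × 342 × 29 × 45 (mod 499).
Accumulate the product:
199 × 204 = 40596 ≡ 177
177 × 183 = 32391 ≡ 455
455 × 342 = 155610 ≡ 421
421 × 29 = 12209 ≡ 233
233 × 45 = 10485 ≡ 6

6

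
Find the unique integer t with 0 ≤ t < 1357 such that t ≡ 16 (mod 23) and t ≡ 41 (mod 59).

23⁻¹ mod 59: 23*18 ≡ 1 (mod 59), so 23⁻¹ ≡ 18.
t = 16 + 23*((41 − 16)*18 mod 59) = 16 + 23*37 = 867.

867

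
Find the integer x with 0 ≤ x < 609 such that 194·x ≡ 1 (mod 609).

248

609 = 3*194 + 27
194 = 7*27 + 5
27 = 5*5 + 2
5 = 2*2 + 1
2 = 2*1 + 0
gcd(194, 609) = 1, so the inverse exists.
Bézout: 1 = −79*609 + 248*194.
So 194⁻¹ ≡ 248 (mod 609).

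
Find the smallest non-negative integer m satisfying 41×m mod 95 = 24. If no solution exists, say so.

gcd(41, 95) = 1, so a unique solution mod 95 exists.
41⁻¹ ≡ 51 (mod 95).
m ≡ 51×24 ≡ 84 (mod 95).

84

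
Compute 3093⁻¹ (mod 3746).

2461

3746 = 1·3093 + 653
3093 = 4·653 + 481
653 = 1·481 + 172
481 = 2·172 + 137
172 = 1·137 + 35
137 = 3·35 + 32
35 = 1·32 + 3
32 = 10·3 + 2
3 = 1·2 + 1
2 = 2·1 + 0
gcd(3093, 3746) = 1, so the inverse exists.
Back-substitute for 1:
1 = 1·3 − 1·2
  = −1·32 + 11·3
  = 11·35 − 12·32
  = −12·137 + 47·35
  = 47·172 − 59·137
  = −59·481 + 165·172
  = 165·653 − 224·481
  = −224·3093 + 1061·653
  = 1061·3746 − 1285·3093
So 3093⁻¹ ≡ −1285 ≡ 2461 (mod 3746).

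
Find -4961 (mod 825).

-4961 = -7·825 + 814, so -4961 ≡ 814 (mod 825).

814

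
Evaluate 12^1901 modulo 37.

Compute successive squares:
12^1 ≡ 12 (mod 37)
12^2 ≡ 12^2 = 144 ≡ 33 (mod 37)
12^4 ≡ 33^2 = 1089 ≡ 16 (mod 37)
12^8 ≡ 16^2 = 256 ≡ 34 (mod 37)
12^16 ≡ 34^2 = 1156 ≡ 9 (mod 37)
12^32 ≡ 9^2 = 81 ≡ 7 (mod 37)
12^64 ≡ 7^2 = 49 ≡ 12 (mod 37)
12^128 ≡ 12^2 = 144 ≡ 33 (mod 37)
12^256 ≡ 33^2 = 1089 ≡ 16 (mod 37)
12^512 ≡ 16^2 = 256 ≡ 34 (mod 37)
12^1024 ≡ 34^2 = 1156 ≡ 9 (mod 37)
12^1901 = 12^1024 × 12^512 × 12^256 × 12^64 × 12^32 × 12^8 × 12^4 × 12^1 ≡ 9 × 34 × 16 × 12 × 7 × 34 × 16 × 12 (mod 37).
Accumulate the product:
9 × 34 = 306 ≡ 10
10 × 16 = 160 ≡ 12
12 × 12 = 144 ≡ 33
33 × 7 = 231 ≡ 9
9 × 34 = 306 ≡ 10
10 × 16 = 160 ≡ 12
12 × 12 = 144 ≡ 33

33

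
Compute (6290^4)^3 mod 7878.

7138

(6290)^4 ≡ 172 (mod 7878)
(172)^3 ≡ 7138 (mod 7878)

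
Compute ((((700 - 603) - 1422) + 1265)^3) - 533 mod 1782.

700 - 603 = 97
97 - 1422 = -1325 ≡ 457 (mod 1782)
457 + 1265 = 1722
(1722)^3 ≡ 1404 (mod 1782)
1404 - 533 = 871

871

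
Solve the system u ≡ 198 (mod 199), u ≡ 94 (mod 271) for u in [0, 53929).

30446

199⁻¹ mod 271: 199×207 ≡ 1 (mod 271), so 199⁻¹ ≡ 207.
u = 198 + 199×((94 − 198)×207 mod 271) = 198 + 199×152 = 30446.
Check: 30446 mod 199 = 198, 30446 mod 271 = 94. ✓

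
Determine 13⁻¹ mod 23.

Apply the Euclidean algorithm and back-substitute:
23 = 1×13 + 10
13 = 1×10 + 3
10 = 3×3 + 1
3 = 3×1 + 0
gcd(13, 23) = 1, so the inverse exists.
Bézout: 1 = 4×23 − 7×13.
So 13⁻¹ ≡ −7 ≡ 16 (mod 23).

16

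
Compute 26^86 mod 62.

26^1 ≡ 26 (mod 62)
26^2 ≡ 26^2 = 676 ≡ 56 (mod 62)
26^4 ≡ 56^2 = 3136 ≡ 36 (mod 62)
26^8 ≡ 36^2 = 1296 ≡ 56 (mod 62)
26^16 ≡ 56^2 = 3136 ≡ 36 (mod 62)
26^32 ≡ 36^2 = 1296 ≡ 56 (mod 62)
26^64 ≡ 56^2 = 3136 ≡ 36 (mod 62)
26^86 = 26^64 × 26^16 × 26^4 × 26^2 ≡ 36 × 36 × 36 × 56 (mod 62).
Accumulate the product:
36 × 36 = 1296 ≡ 56
56 × 36 = 2016 ≡ 32
32 × 56 = 1792 ≡ 56

56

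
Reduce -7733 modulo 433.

-7733 = -18×433 + 61, so -7733 ≡ 61 (mod 433).

61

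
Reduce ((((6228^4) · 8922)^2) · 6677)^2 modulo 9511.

(6228)^4 ≡ 2151 (mod 9511)
2151 · 8922 = 19191222 ≡ 7535 (mod 9511)
(7535)^2 ≡ 5066 (mod 9511)
5066 · 6677 = 33825682 ≡ 4566 (mod 9511)
(4566)^2 ≡ 244 (mod 9511)

244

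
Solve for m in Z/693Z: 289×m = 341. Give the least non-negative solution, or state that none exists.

gcd(289, 693) = 1, so a unique solution mod 693 exists.
289⁻¹ ≡ 235 (mod 693).
m ≡ 235×341 ≡ 440 (mod 693).

440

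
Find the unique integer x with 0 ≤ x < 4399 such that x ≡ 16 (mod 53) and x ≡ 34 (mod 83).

53⁻¹ mod 83: 53×47 ≡ 1 (mod 83), so 53⁻¹ ≡ 47.
x = 16 + 53×((34 − 16)×47 mod 83) = 16 + 53×16 = 864.

864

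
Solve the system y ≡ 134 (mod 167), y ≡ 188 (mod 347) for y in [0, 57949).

167⁻¹ mod 347: 167·160 ≡ 1 (mod 347), so 167⁻¹ ≡ 160.
y = 134 + 167·((188 − 134)·160 mod 347) = 134 + 167·312 = 52238.
Check: 52238 mod 167 = 134, 52238 mod 347 = 188. ✓

52238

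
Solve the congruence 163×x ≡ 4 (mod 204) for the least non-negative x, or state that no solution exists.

184

gcd(163, 204) = 1, so a unique solution mod 204 exists.
163⁻¹ ≡ 199 (mod 204).
x ≡ 199×4 ≡ 184 (mod 204).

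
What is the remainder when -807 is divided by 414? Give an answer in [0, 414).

-807 = -2×414 + 21, so -807 ≡ 21 (mod 414).

21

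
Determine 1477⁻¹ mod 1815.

1815 = 1×1477 + 338
1477 = 4×338 + 125
338 = 2×125 + 88
125 = 1×88 + 37
88 = 2×37 + 14
37 = 2×14 + 9
14 = 1×9 + 5
9 = 1×5 + 4
5 = 1×4 + 1
4 = 4×1 + 0
gcd(1477, 1815) = 1, so the inverse exists.
Bézout: 1 = 319×1815 − 392×1477.
So 1477⁻¹ ≡ −392 ≡ 1423 (mod 1815).

1423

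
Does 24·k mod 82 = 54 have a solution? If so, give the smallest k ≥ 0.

gcd(24, 82) = 2, and 2 | 54, so solutions exist.
Divide through by 2: 12·k ≡ 27 mod 41.
12⁻¹ ≡ 24 (mod 41).
k ≡ 24·27 ≡ 33 (mod 41).
The smallest non-negative solution is k = 33.

33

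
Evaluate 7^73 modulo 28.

By square-and-multiply:
7^1 ≡ 7 (mod 28)
7^2 ≡ 7^2 = 49 ≡ 21 (mod 28)
7^4 ≡ 21^2 = 441 ≡ 21 (mod 28)
7^8 ≡ 21^2 = 441 ≡ 21 (mod 28)
7^16 ≡ 21^2 = 441 ≡ 21 (mod 28)
7^32 ≡ 21^2 = 441 ≡ 21 (mod 28)
7^64 ≡ 21^2 = 441 ≡ 21 (mod 28)
7^73 = 7^64 * 7^8 * 7^1 ≡ 21 * 21 * 7 (mod 28).
Accumulate the product:
21 * 21 = 441 ≡ 21
21 * 7 = 147 ≡ 7

7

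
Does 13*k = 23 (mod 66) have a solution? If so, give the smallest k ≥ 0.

gcd(13, 66) = 1, so a unique solution mod 66 exists.
13⁻¹ ≡ 61 (mod 66).
k ≡ 61*23 ≡ 17 (mod 66).

17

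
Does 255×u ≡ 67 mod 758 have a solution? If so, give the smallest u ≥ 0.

137

gcd(255, 758) = 1, so a unique solution mod 758 exists.
255⁻¹ ≡ 217 (mod 758).
u ≡ 217×67 ≡ 137 (mod 758).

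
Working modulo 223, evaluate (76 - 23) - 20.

76 - 23 = 53
53 - 20 = 33

33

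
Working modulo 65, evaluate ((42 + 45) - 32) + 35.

25

42 + 45 = 87 ≡ 22 (mod 65)
22 - 32 = -10 ≡ 55 (mod 65)
55 + 35 = 90 ≡ 25 (mod 65)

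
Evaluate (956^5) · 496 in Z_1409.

(956)^5 ≡ 403 (mod 1409)
403 · 496 = 199888 ≡ 1219 (mod 1409)

1219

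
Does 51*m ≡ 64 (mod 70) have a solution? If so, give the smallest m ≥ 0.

gcd(51, 70) = 1, so a unique solution mod 70 exists.
51⁻¹ ≡ 11 (mod 70).
m ≡ 11*64 ≡ 4 (mod 70).

4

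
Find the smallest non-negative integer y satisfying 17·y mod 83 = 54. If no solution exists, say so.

52

gcd(17, 83) = 1, so a unique solution mod 83 exists.
17⁻¹ ≡ 44 (mod 83).
y ≡ 44·54 ≡ 52 (mod 83).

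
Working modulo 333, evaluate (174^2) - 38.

268

(174)^2 ≡ 306 (mod 333)
306 - 38 = 268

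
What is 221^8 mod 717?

157

Using repeated squaring:
221^1 ≡ 221 (mod 717)
221^2 ≡ 221^2 = 48841 ≡ 85 (mod 717)
221^4 ≡ 85^2 = 7225 ≡ 55 (mod 717)
221^8 ≡ 55^2 = 3025 ≡ 157 (mod 717)
So 221^8 ≡ 157 (mod 717).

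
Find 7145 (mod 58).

7145 = 123×58 + 11, so 7145 ≡ 11 (mod 58).

11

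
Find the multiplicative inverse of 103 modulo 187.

69

By the extended Euclidean algorithm:
187 = 1·103 + 84
103 = 1·84 + 19
84 = 4·19 + 8
19 = 2·8 + 3
8 = 2·3 + 2
3 = 1·2 + 1
2 = 2·1 + 0
gcd(103, 187) = 1, so the inverse exists.
Back-substitute for 1:
1 = 1·3 − 1·2
  = −1·8 + 3·3
  = 3·19 − 7·8
  = −7·84 + 31·19
  = 31·103 − 38·84
  = −38·187 + 69·103
So 103⁻¹ ≡ 69 (mod 187).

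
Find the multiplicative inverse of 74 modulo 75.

74

Apply the Euclidean algorithm and back-substitute:
75 = 1*74 + 1
74 = 74*1 + 0
gcd(74, 75) = 1, so the inverse exists.
Back-substitute for 1:
1 = 1*75 − 1*74
So 74⁻¹ ≡ −1 ≡ 74 (mod 75).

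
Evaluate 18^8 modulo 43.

40

18^1 ≡ 18 (mod 43)
18^2 ≡ 18^2 = 324 ≡ 23 (mod 43)
18^4 ≡ 23^2 = 529 ≡ 13 (mod 43)
18^8 ≡ 13^2 = 169 ≡ 40 (mod 43)
So 18^8 ≡ 40 (mod 43).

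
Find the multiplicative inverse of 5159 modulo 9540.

2759

9540 = 1*5159 + 4381
5159 = 1*4381 + 778
4381 = 5*778 + 491
778 = 1*491 + 287
491 = 1*287 + 204
287 = 1*204 + 83
204 = 2*83 + 38
83 = 2*38 + 7
38 = 5*7 + 3
7 = 2*3 + 1
3 = 3*1 + 0
gcd(5159, 9540) = 1, so the inverse exists.
Bézout: 1 = −1492*9540 + 2759*5159.
So 5159⁻¹ ≡ 2759 (mod 9540).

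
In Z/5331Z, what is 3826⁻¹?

3652

Apply the Euclidean algorithm and back-substitute:
5331 = 1·3826 + 1505
3826 = 2·1505 + 816
1505 = 1·816 + 689
816 = 1·689 + 127
689 = 5·127 + 54
127 = 2·54 + 19
54 = 2·19 + 16
19 = 1·16 + 3
16 = 5·3 + 1
3 = 3·1 + 0
gcd(3826, 5331) = 1, so the inverse exists.
Back-substitute for 1:
1 = 1·16 − 5·3
  = −5·19 + 6·16
  = 6·54 − 17·19
  = −17·127 + 40·54
  = 40·689 − 217·127
  = −217·816 + 257·689
  = 257·1505 − 474·816
  = −474·3826 + 1205·1505
  = 1205·5331 − 1679·3826
So 3826⁻¹ ≡ −1679 ≡ 3652 (mod 5331).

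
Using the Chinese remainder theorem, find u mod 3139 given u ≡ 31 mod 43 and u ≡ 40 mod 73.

332

43⁻¹ mod 73: 43·17 ≡ 1 (mod 73), so 43⁻¹ ≡ 17.
u = 31 + 43·((40 − 31)·17 mod 73) = 31 + 43·7 = 332.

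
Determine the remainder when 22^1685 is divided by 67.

15

Compute successive squares:
1685 in binary is 11010010101, i.e. 1685 = 1024 + 512 + 128 + 16 + 4 + 1.
22^1 ≡ 22 (mod 67)
22^2 ≡ 22^2 = 484 ≡ 15 (mod 67)
22^4 ≡ 15^2 = 225 ≡ 24 (mod 67)
22^8 ≡ 24^2 = 576 ≡ 40 (mod 67)
22^16 ≡ 40^2 = 1600 ≡ 59 (mod 67)
22^32 ≡ 59^2 = 3481 ≡ 64 (mod 67)
22^64 ≡ 64^2 = 4096 ≡ 9 (mod 67)
22^128 ≡ 9^2 = 81 ≡ 14 (mod 67)
22^256 ≡ 14^2 = 196 ≡ 62 (mod 67)
22^512 ≡ 62^2 = 3844 ≡ 25 (mod 67)
22^1024 ≡ 25^2 = 625 ≡ 22 (mod 67)
22^1685 = 22^1024 × 22^512 × 22^128 × 22^16 × 22^4 × 22^1 ≡ 22 × 25 × 14 × 59 × 24 × 22 (mod 67).
Accumulate the product:
22 × 25 = 550 ≡ 14
14 × 14 = 196 ≡ 62
62 × 59 = 3658 ≡ 40
40 × 24 = 960 ≡ 22
22 × 22 = 484 ≡ 15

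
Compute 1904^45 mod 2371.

Using repeated squaring:
45 in binary is 101101, i.e. 45 = 32 + 8 + 4 + 1.
1904^1 ≡ 1904 (mod 2371)
1904^2 ≡ 1904^2 = 3625216 ≡ 2328 (mod 2371)
1904^4 ≡ 2328^2 = 5419584 ≡ 1849 (mod 2371)
1904^8 ≡ 1849^2 = 3418801 ≡ 2190 (mod 2371)
1904^16 ≡ 2190^2 = 4796100 ≡ 1938 (mod 2371)
1904^32 ≡ 1938^2 = 3755844 ≡ 180 (mod 2371)
1904^45 = 1904^32 * 1904^8 * 1904^4 * 1904^1 ≡ 180 * 2190 * 1849 * 1904 (mod 2371).
Accumulate the product:
180 * 2190 = 394200 ≡ 614
614 * 1849 = 1135286 ≡ 1948
1948 * 1904 = 3708992 ≡ 748

748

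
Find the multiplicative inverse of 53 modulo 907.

By the extended Euclidean algorithm:
907 = 17·53 + 6
53 = 8·6 + 5
6 = 1·5 + 1
5 = 5·1 + 0
gcd(53, 907) = 1, so the inverse exists.
Back-substitute for 1:
1 = 1·6 − 1·5
  = −1·53 + 9·6
  = 9·907 − 154·53
So 53⁻¹ ≡ −154 ≡ 753 (mod 907).

753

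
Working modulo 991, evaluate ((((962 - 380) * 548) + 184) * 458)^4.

962 - 380 = 582
582 * 548 = 318936 ≡ 825 (mod 991)
825 + 184 = 1009 ≡ 18 (mod 991)
18 * 458 = 8244 ≡ 316 (mod 991)
(316)^4 ≡ 720 (mod 991)

720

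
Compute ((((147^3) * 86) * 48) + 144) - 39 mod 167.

21

(147)^3 ≡ 16 (mod 167)
16 * 86 = 1376 ≡ 40 (mod 167)
40 * 48 = 1920 ≡ 83 (mod 167)
83 + 144 = 227 ≡ 60 (mod 167)
60 - 39 = 21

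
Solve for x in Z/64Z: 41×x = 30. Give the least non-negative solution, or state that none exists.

46

gcd(41, 64) = 1, so a unique solution mod 64 exists.
41⁻¹ ≡ 25 (mod 64).
x ≡ 25×30 ≡ 46 (mod 64).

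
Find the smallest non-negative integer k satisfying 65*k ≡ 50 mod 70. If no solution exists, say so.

gcd(65, 70) = 5, and 5 | 50, so solutions exist.
Divide through by 5: 13*k ≡ 10 mod 14.
13⁻¹ ≡ 13 (mod 14).
k ≡ 13*10 ≡ 4 (mod 14).
The smallest non-negative solution is k = 4.

4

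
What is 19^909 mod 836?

Using repeated squaring:
909 in binary is 1110001101, i.e. 909 = 512 + 256 + 128 + 8 + 4 + 1.
19^1 ≡ 19 (mod 836)
19^2 ≡ 19^2 = 361 (mod 836)
19^4 ≡ 361^2 = 130321 ≡ 741 (mod 836)
19^8 ≡ 741^2 = 549081 ≡ 665 (mod 836)
19^16 ≡ 665^2 = 442225 ≡ 817 (mod 836)
19^32 ≡ 817^2 = 667489 ≡ 361 (mod 836)
19^64 ≡ 361^2 = 130321 ≡ 741 (mod 836)
19^128 ≡ 741^2 = 549081 ≡ 665 (mod 836)
19^256 ≡ 665^2 = 442225 ≡ 817 (mod 836)
19^512 ≡ 817^2 = 667489 ≡ 361 (mod 836)
19^909 = 19^512 * 19^256 * 19^128 * 19^8 * 19^4 * 19^1 ≡ 361 * 817 * 665 * 665 * 741 * 19 (mod 836).
Accumulate the product:
361 * 817 = 294937 ≡ 665
665 * 665 = 442225 ≡ 817
817 * 665 = 543305 ≡ 741
741 * 741 = 549081 ≡ 665
665 * 19 = 12635 ≡ 95

95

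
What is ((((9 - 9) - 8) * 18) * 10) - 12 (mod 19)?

9 - 9 = 0
0 - 8 = -8 ≡ 11 (mod 19)
11 * 18 = 198 ≡ 8 (mod 19)
8 * 10 = 80 ≡ 4 (mod 19)
4 - 12 = -8 ≡ 11 (mod 19)

11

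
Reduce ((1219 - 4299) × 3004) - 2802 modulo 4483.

1219 - 4299 = -3080 ≡ 1403 (mod 4483)
1403 × 3004 = 4214612 ≡ 592 (mod 4483)
592 - 2802 = -2210 ≡ 2273 (mod 4483)

2273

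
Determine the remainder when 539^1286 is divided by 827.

697

Using repeated squaring:
1286 in binary is 10100000110, i.e. 1286 = 1024 + 256 + 4 + 2.
539^1 ≡ 539 (mod 827)
539^2 ≡ 539^2 = 290521 ≡ 244 (mod 827)
539^4 ≡ 244^2 = 59536 ≡ 819 (mod 827)
539^8 ≡ 819^2 = 670761 ≡ 64 (mod 827)
539^16 ≡ 64^2 = 4096 ≡ 788 (mod 827)
539^32 ≡ 788^2 = 620944 ≡ 694 (mod 827)
539^64 ≡ 694^2 = 481636 ≡ 322 (mod 827)
539^128 ≡ 322^2 = 103684 ≡ 309 (mod 827)
539^256 ≡ 309^2 = 95481 ≡ 376 (mod 827)
539^512 ≡ 376^2 = 141376 ≡ 786 (mod 827)
539^1024 ≡ 786^2 = 617796 ≡ 27 (mod 827)
539^1286 = 539^1024 * 539^256 * 539^4 * 539^2 ≡ 27 * 376 * 819 * 244 (mod 827).
Accumulate the product:
27 * 376 = 10152 ≡ 228
228 * 819 = 186732 ≡ 657
657 * 244 = 160308 ≡ 697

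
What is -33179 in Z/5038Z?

-33179 = -7·5038 + 2087, so -33179 ≡ 2087 (mod 5038).

2087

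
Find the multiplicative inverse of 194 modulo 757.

558

757 = 3×194 + 175
194 = 1×175 + 19
175 = 9×19 + 4
19 = 4×4 + 3
4 = 1×3 + 1
3 = 3×1 + 0
gcd(194, 757) = 1, so the inverse exists.
Bézout: 1 = 51×757 − 199×194.
So 194⁻¹ ≡ −199 ≡ 558 (mod 757).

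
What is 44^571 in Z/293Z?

Using repeated squaring:
571 in binary is 1000111011, i.e. 571 = 512 + 32 + 16 + 8 + 2 + 1.
44^1 ≡ 44 (mod 293)
44^2 ≡ 44^2 = 1936 ≡ 178 (mod 293)
44^4 ≡ 178^2 = 31684 ≡ 40 (mod 293)
44^8 ≡ 40^2 = 1600 ≡ 135 (mod 293)
44^16 ≡ 135^2 = 18225 ≡ 59 (mod 293)
44^32 ≡ 59^2 = 3481 ≡ 258 (mod 293)
44^64 ≡ 258^2 = 66564 ≡ 53 (mod 293)
44^128 ≡ 53^2 = 2809 ≡ 172 (mod 293)
44^256 ≡ 172^2 = 29584 ≡ 284 (mod 293)
44^512 ≡ 284^2 = 80656 ≡ 81 (mod 293)
44^571 = 44^512 × 44^32 × 44^16 × 44^8 × 44^2 × 44^1 ≡ 81 × 258 × 59 × 135 × 178 × 44 (mod 293).
Accumulate the product:
81 × 258 = 20898 ≡ 95
95 × 59 = 5605 ≡ 38
38 × 135 = 5130 ≡ 149
149 × 178 = 26522 ≡ 152
152 × 44 = 6688 ≡ 242

242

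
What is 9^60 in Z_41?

1

60 in binary is 111100, i.e. 60 = 32 + 16 + 8 + 4.
9^1 ≡ 9 (mod 41)
9^2 ≡ 9^2 = 81 ≡ 40 (mod 41)
9^4 ≡ 40^2 = 1600 ≡ 1 (mod 41)
9^8 ≡ 1^2 = 1 (mod 41)
9^16 ≡ 1^2 = 1 (mod 41)
9^32 ≡ 1^2 = 1 (mod 41)
9^60 = 9^32 · 9^16 · 9^8 · 9^4 ≡ 1 · 1 · 1 · 1 (mod 41).
Accumulate the product:
1 · 1 = 1
1 · 1 = 1
1 · 1 = 1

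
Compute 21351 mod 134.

45

21351 = 159*134 + 45, so 21351 ≡ 45 (mod 134).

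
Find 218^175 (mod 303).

203

Compute successive squares:
175 in binary is 10101111, i.e. 175 = 128 + 32 + 8 + 4 + 2 + 1.
218^1 ≡ 218 (mod 303)
218^2 ≡ 218^2 = 47524 ≡ 256 (mod 303)
218^4 ≡ 256^2 = 65536 ≡ 88 (mod 303)
218^8 ≡ 88^2 = 7744 ≡ 169 (mod 303)
218^16 ≡ 169^2 = 28561 ≡ 79 (mod 303)
218^32 ≡ 79^2 = 6241 ≡ 181 (mod 303)
218^64 ≡ 181^2 = 32761 ≡ 37 (mod 303)
218^128 ≡ 37^2 = 1369 ≡ 157 (mod 303)
218^175 = 218^128 * 218^32 * 218^8 * 218^4 * 218^2 * 218^1 ≡ 157 * 181 * 169 * 88 * 256 * 218 (mod 303).
Accumulate the product:
157 * 181 = 28417 ≡ 238
238 * 169 = 40222 ≡ 226
226 * 88 = 19888 ≡ 193
193 * 256 = 49408 ≡ 19
19 * 218 = 4142 ≡ 203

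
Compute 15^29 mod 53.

29 in binary is 11101, i.e. 29 = 16 + 8 + 4 + 1.
15^1 ≡ 15 (mod 53)
15^2 ≡ 15^2 = 225 ≡ 13 (mod 53)
15^4 ≡ 13^2 = 169 ≡ 10 (mod 53)
15^8 ≡ 10^2 = 100 ≡ 47 (mod 53)
15^16 ≡ 47^2 = 2209 ≡ 36 (mod 53)
15^29 = 15^16 * 15^8 * 15^4 * 15^1 ≡ 36 * 47 * 10 * 15 (mod 53).
Accumulate the product:
36 * 47 = 1692 ≡ 49
49 * 10 = 490 ≡ 13
13 * 15 = 195 ≡ 36

36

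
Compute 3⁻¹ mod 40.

27

By the extended Euclidean algorithm:
40 = 13×3 + 1
3 = 3×1 + 0
gcd(3, 40) = 1, so the inverse exists.
Bézout: 1 = 1×40 − 13×3.
So 3⁻¹ ≡ −13 ≡ 27 (mod 40).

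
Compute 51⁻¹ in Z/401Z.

173

By the extended Euclidean algorithm:
401 = 7×51 + 44
51 = 1×44 + 7
44 = 6×7 + 2
7 = 3×2 + 1
2 = 2×1 + 0
gcd(51, 401) = 1, so the inverse exists.
Back-substitute for 1:
1 = 1×7 − 3×2
  = −3×44 + 19×7
  = 19×51 − 22×44
  = −22×401 + 173×51
So 51⁻¹ ≡ 173 (mod 401).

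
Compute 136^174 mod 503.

174 in binary is 10101110, i.e. 174 = 128 + 32 + 8 + 4 + 2.
136^1 ≡ 136 (mod 503)
136^2 ≡ 136^2 = 18496 ≡ 388 (mod 503)
136^4 ≡ 388^2 = 150544 ≡ 147 (mod 503)
136^8 ≡ 147^2 = 21609 ≡ 483 (mod 503)
136^16 ≡ 483^2 = 233289 ≡ 400 (mod 503)
136^32 ≡ 400^2 = 160000 ≡ 46 (mod 503)
136^64 ≡ 46^2 = 2116 ≡ 104 (mod 503)
136^128 ≡ 104^2 = 10816 ≡ 253 (mod 503)
136^174 = 136^128 · 136^32 · 136^8 · 136^4 · 136^2 ≡ 253 · 46 · 483 · 147 · 388 (mod 503).
Accumulate the product:
253 · 46 = 11638 ≡ 69
69 · 483 = 33327 ≡ 129
129 · 147 = 18963 ≡ 352
352 · 388 = 136576 ≡ 263

263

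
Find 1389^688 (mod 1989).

By square-and-multiply:
688 in binary is 1010110000, i.e. 688 = 512 + 128 + 32 + 16.
1389^1 ≡ 1389 (mod 1989)
1389^2 ≡ 1389^2 = 1929321 ≡ 1980 (mod 1989)
1389^4 ≡ 1980^2 = 3920400 ≡ 81 (mod 1989)
1389^8 ≡ 81^2 = 6561 ≡ 594 (mod 1989)
1389^16 ≡ 594^2 = 352836 ≡ 783 (mod 1989)
1389^32 ≡ 783^2 = 613089 ≡ 477 (mod 1989)
1389^64 ≡ 477^2 = 227529 ≡ 783 (mod 1989)
1389^128 ≡ 783^2 = 613089 ≡ 477 (mod 1989)
1389^256 ≡ 477^2 = 227529 ≡ 783 (mod 1989)
1389^512 ≡ 783^2 = 613089 ≡ 477 (mod 1989)
1389^688 = 1389^512 * 1389^128 * 1389^32 * 1389^16 ≡ 477 * 477 * 477 * 783 (mod 1989).
Accumulate the product:
477 * 477 = 227529 ≡ 783
783 * 477 = 373491 ≡ 1548
1548 * 783 = 1212084 ≡ 783

783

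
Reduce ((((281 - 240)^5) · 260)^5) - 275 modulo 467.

210

281 - 240 = 41
(41)^5 ≡ 39 (mod 467)
39 · 260 = 10140 ≡ 333 (mod 467)
(333)^5 ≡ 18 (mod 467)
18 - 275 = -257 ≡ 210 (mod 467)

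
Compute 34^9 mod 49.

Using repeated squaring:
34^1 ≡ 34 (mod 49)
34^2 ≡ 34^2 = 1156 ≡ 29 (mod 49)
34^4 ≡ 29^2 = 841 ≡ 8 (mod 49)
34^8 ≡ 8^2 = 64 ≡ 15 (mod 49)
34^9 = 34^8 * 34^1 ≡ 15 * 34 (mod 49).
15 * 34 = 510 ≡ 20 (mod 49).

20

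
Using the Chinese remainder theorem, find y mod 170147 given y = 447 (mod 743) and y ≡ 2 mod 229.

94808

743⁻¹ mod 229: 743·45 ≡ 1 (mod 229), so 743⁻¹ ≡ 45.
y = 447 + 743·((2 − 447)·45 mod 229) = 447 + 743·127 = 94808.
Check: 94808 mod 743 = 447, 94808 mod 229 = 2. ✓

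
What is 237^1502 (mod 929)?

237^1 ≡ 237 (mod 929)
237^2 ≡ 237^2 = 56169 ≡ 429 (mod 929)
237^4 ≡ 429^2 = 184041 ≡ 99 (mod 929)
237^8 ≡ 99^2 = 9801 ≡ 511 (mod 929)
237^16 ≡ 511^2 = 261121 ≡ 72 (mod 929)
237^32 ≡ 72^2 = 5184 ≡ 539 (mod 929)
237^64 ≡ 539^2 = 290521 ≡ 673 (mod 929)
237^128 ≡ 673^2 = 452929 ≡ 506 (mod 929)
237^256 ≡ 506^2 = 256036 ≡ 561 (mod 929)
237^512 ≡ 561^2 = 314721 ≡ 719 (mod 929)
237^1024 ≡ 719^2 = 516961 ≡ 437 (mod 929)
237^1502 = 237^1024 · 237^256 · 237^128 · 237^64 · 237^16 · 237^8 · 237^4 · 237^2 ≡ 437 · 561 · 506 · 673 · 72 · 511 · 99 · 429 (mod 929).
Accumulate the product:
437 · 561 = 245157 ≡ 830
830 · 506 = 419980 ≡ 72
72 · 673 = 48456 ≡ 148
148 · 72 = 10656 ≡ 437
437 · 511 = 223307 ≡ 347
347 · 99 = 34353 ≡ 909
909 · 429 = 389961 ≡ 710

710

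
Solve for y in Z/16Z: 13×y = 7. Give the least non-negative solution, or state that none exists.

3

gcd(13, 16) = 1, so a unique solution mod 16 exists.
13⁻¹ ≡ 5 (mod 16).
y ≡ 5×7 ≡ 3 (mod 16).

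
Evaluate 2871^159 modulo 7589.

2729

Using repeated squaring:
159 in binary is 10011111, i.e. 159 = 128 + 16 + 8 + 4 + 2 + 1.
2871^1 ≡ 2871 (mod 7589)
2871^2 ≡ 2871^2 = 8242641 ≡ 987 (mod 7589)
2871^4 ≡ 987^2 = 974169 ≡ 2777 (mod 7589)
2871^8 ≡ 2777^2 = 7711729 ≡ 1305 (mod 7589)
2871^16 ≡ 1305^2 = 1703025 ≡ 3089 (mod 7589)
2871^32 ≡ 3089^2 = 9541921 ≡ 2548 (mod 7589)
2871^64 ≡ 2548^2 = 6492304 ≡ 3709 (mod 7589)
2871^128 ≡ 3709^2 = 13756681 ≡ 5413 (mod 7589)
2871^159 = 2871^128 · 2871^16 · 2871^8 · 2871^4 · 2871^2 · 2871^1 ≡ 5413 · 3089 · 1305 · 2777 · 987 · 2871 (mod 7589).
Accumulate the product:
5413 · 3089 = 16720757 ≡ 2190
2190 · 1305 = 2857950 ≡ 4486
4486 · 2777 = 12457622 ≡ 4073
4073 · 987 = 4020051 ≡ 5470
5470 · 2871 = 15704370 ≡ 2729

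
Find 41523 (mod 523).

41523 = 79*523 + 206, so 41523 ≡ 206 (mod 523).

206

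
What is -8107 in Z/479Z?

-8107 = -17·479 + 36, so -8107 ≡ 36 (mod 479).

36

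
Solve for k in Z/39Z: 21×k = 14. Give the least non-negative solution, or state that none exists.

gcd(21, 39) = 3, and 3 does not divide 14.
So the congruence has no solution.

no solution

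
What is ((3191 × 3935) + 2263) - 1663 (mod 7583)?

3191 × 3935 = 12556585 ≡ 6720 (mod 7583)
6720 + 2263 = 8983 ≡ 1400 (mod 7583)
1400 - 1663 = -263 ≡ 7320 (mod 7583)

7320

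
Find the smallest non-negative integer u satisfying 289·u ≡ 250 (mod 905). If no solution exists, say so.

790

gcd(289, 905) = 1, so a unique solution mod 905 exists.
289⁻¹ ≡ 119 (mod 905).
u ≡ 119·250 ≡ 790 (mod 905).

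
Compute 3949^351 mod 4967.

351 in binary is 101011111, i.e. 351 = 256 + 64 + 16 + 8 + 4 + 2 + 1.
3949^1 ≡ 3949 (mod 4967)
3949^2 ≡ 3949^2 = 15594601 ≡ 3188 (mod 4967)
3949^4 ≡ 3188^2 = 10163344 ≡ 862 (mod 4967)
3949^8 ≡ 862^2 = 743044 ≡ 2961 (mod 4967)
3949^16 ≡ 2961^2 = 8767521 ≡ 766 (mod 4967)
3949^32 ≡ 766^2 = 586756 ≡ 650 (mod 4967)
3949^64 ≡ 650^2 = 422500 ≡ 305 (mod 4967)
3949^128 ≡ 305^2 = 93025 ≡ 3619 (mod 4967)
3949^256 ≡ 3619^2 = 13097161 ≡ 4149 (mod 4967)
3949^351 = 3949^256 * 3949^64 * 3949^16 * 3949^8 * 3949^4 * 3949^2 * 3949^1 ≡ 4149 * 305 * 766 * 2961 * 862 * 3188 * 3949 (mod 4967).
Accumulate the product:
4149 * 305 = 1265445 ≡ 3827
3827 * 766 = 2931482 ≡ 952
952 * 2961 = 2818872 ≡ 2583
2583 * 862 = 2226546 ≡ 1330
1330 * 3188 = 4240040 ≡ 3189
3189 * 3949 = 12593361 ≡ 2016

2016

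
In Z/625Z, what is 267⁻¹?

103

625 = 2×267 + 91
267 = 2×91 + 85
91 = 1×85 + 6
85 = 14×6 + 1
6 = 6×1 + 0
gcd(267, 625) = 1, so the inverse exists.
Back-substitute for 1:
1 = 1×85 − 14×6
  = −14×91 + 15×85
  = 15×267 − 44×91
  = −44×625 + 103×267
So 267⁻¹ ≡ 103 (mod 625).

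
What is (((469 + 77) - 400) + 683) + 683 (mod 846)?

469 + 77 = 546
546 - 400 = 146
146 + 683 = 829
829 + 683 = 1512 ≡ 666 (mod 846)

666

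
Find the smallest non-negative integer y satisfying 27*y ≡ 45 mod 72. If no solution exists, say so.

7

gcd(27, 72) = 9, and 9 | 45, so solutions exist.
Divide through by 9: 3*y = 5 (mod 8).
3⁻¹ ≡ 3 (mod 8).
y ≡ 3*5 ≡ 7 (mod 8).
The smallest non-negative solution is y = 7.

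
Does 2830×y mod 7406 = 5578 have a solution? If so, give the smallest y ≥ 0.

3370

gcd(2830, 7406) = 2, and 2 | 5578, so solutions exist.
Divide through by 2: 1415×y mod 3703 = 2789.
1415⁻¹ ≡ 2808 (mod 3703).
y ≡ 2808×2789 ≡ 3370 (mod 3703).
The smallest non-negative solution is y = 3370.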